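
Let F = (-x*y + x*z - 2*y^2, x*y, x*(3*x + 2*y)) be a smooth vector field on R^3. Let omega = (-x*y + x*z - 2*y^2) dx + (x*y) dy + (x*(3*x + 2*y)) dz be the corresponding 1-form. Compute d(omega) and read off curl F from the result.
d(omega) = (2*x) dy ∧ dz + (-5*x - 2*y) dz ∧ dx + (x + 5*y) dx ∧ dy; curl F = (2*x, -5*x - 2*y, x + 5*y)

d omega = sum_{i<j} (∂f_j/∂x_i - ∂f_i/∂x_j) dx_i ∧ dx_j. Under the identification (dy ∧ dz, dz ∧ dx, dx ∧ dy) ↔ (e_x, e_y, e_z), the coefficients are exactly the components of curl F. Compute:
  ∂R/∂y - ∂Q/∂z = (2*x) - (0) = 2*x
  ∂P/∂z - ∂R/∂x = (x) - (6*x + 2*y) = -5*x - 2*y
  ∂Q/∂x - ∂P/∂y = (y) - (-x - 4*y) = x + 5*y.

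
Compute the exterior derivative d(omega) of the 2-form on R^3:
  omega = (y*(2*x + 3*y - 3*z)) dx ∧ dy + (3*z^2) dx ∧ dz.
d(omega) = (-3*y) dx ∧ dy ∧ dz

For a 2-form omega = sum_{i<j} g_{ij} dx_i ∧ dx_j, the exterior derivative is
  d(omega) = sum_{i<j} d(g_{ij}) ∧ dx_i ∧ dx_j = sum_{i<j, k} (∂g_{ij}/∂x_k) dx_k ∧ dx_i ∧ dx_j.
Expand each term, using dx_k ∧ dx_i ∧ dx_j = sgn(permutation) dx_{(a)} ∧ dx_{(b)} ∧ dx_{(c)} with (a < b < c) sorted:
  d(y*(2*x + 3*y - 3*z)) includes (∂/∂z)(y*(2*x + 3*y - 3*z)) dz = (-3*y) dz, which multiplied by dx ∧ dy gives (-3*y) dx ∧ dy ∧ dz
Collecting like 3-forms: d(omega) = (-3*y) dx ∧ dy ∧ dz.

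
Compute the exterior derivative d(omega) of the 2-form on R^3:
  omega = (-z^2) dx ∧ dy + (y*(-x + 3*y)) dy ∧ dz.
d(omega) = (-y - 2*z) dx ∧ dy ∧ dz

For a 2-form omega = sum_{i<j} g_{ij} dx_i ∧ dx_j, the exterior derivative is
  d(omega) = sum_{i<j} d(g_{ij}) ∧ dx_i ∧ dx_j = sum_{i<j, k} (∂g_{ij}/∂x_k) dx_k ∧ dx_i ∧ dx_j.
Expand each term, using dx_k ∧ dx_i ∧ dx_j = sgn(permutation) dx_{(a)} ∧ dx_{(b)} ∧ dx_{(c)} with (a < b < c) sorted:
  d(-z^2) includes (∂/∂z)(-z^2) dz = (-2*z) dz, which multiplied by dx ∧ dy gives (-2*z) dx ∧ dy ∧ dz
  d(y*(-x + 3*y)) includes (∂/∂x)(y*(-x + 3*y)) dx = (-y) dx, which multiplied by dy ∧ dz gives (-y) dx ∧ dy ∧ dz
Collecting like 3-forms: d(omega) = (-y - 2*z) dx ∧ dy ∧ dz.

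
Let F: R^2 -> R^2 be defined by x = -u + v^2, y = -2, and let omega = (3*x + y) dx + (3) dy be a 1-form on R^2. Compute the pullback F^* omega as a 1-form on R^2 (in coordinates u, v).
F^* omega = (3*u - 3*v^2 + 2) du + (2*v*(-3*u + 3*v^2 - 2)) dv

Using F^*(f dg) = (f ∘ F) d(g ∘ F), substitute each coordinate x_i by F_i(u, v) in f_i, and replace dx_i by d F_i = (∂F_i/∂u) du + (∂F_i/∂v) dv.
  For the x component: f_1(F) = -3*u + 3*v^2 - 2; d F_1 = (-1) du + (2*v) dv
  For the y component: f_2(F) = 3; d F_2 = (0) du + (0) dv
Combining and collecting du, dv coefficients:
  coeff of du: 3*u - 3*v^2 + 2
  coeff of dv: 2*v*(-3*u + 3*v^2 - 2)
F^* omega = (3*u - 3*v^2 + 2) du + (2*v*(-3*u + 3*v^2 - 2)) dv.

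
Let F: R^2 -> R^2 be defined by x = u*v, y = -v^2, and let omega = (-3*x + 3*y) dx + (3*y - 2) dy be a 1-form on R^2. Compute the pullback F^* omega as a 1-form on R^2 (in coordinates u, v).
F^* omega = (3*v^2*(-u - v)) du + (v*(-3*u^2 - 3*u*v + 6*v^2 + 4)) dv

Using F^*(f dg) = (f ∘ F) d(g ∘ F), substitute each coordinate x_i by F_i(u, v) in f_i, and replace dx_i by d F_i = (∂F_i/∂u) du + (∂F_i/∂v) dv.
  For the x component: f_1(F) = 3*v*(-u - v); d F_1 = (v) du + (u) dv
  For the y component: f_2(F) = -3*v^2 - 2; d F_2 = (0) du + (-2*v) dv
Combining and collecting du, dv coefficients:
  coeff of du: 3*v^2*(-u - v)
  coeff of dv: v*(-3*u^2 - 3*u*v + 6*v^2 + 4)
F^* omega = (3*v^2*(-u - v)) du + (v*(-3*u^2 - 3*u*v + 6*v^2 + 4)) dv.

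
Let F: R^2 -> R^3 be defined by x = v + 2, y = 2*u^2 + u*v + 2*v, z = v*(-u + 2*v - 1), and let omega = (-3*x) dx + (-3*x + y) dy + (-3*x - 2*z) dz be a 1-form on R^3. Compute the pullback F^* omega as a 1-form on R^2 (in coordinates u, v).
F^* omega = (8*u^3 + 6*u^2*v - u*v^2 - 4*u*v - 24*u + 4*v^3) du + (2*u^3 - u^2*v + 4*u^2 + 12*u*v^2 - 16*v^3 - 28*v - 12) dv

Using F^*(f dg) = (f ∘ F) d(g ∘ F), substitute each coordinate x_i by F_i(u, v) in f_i, and replace dx_i by d F_i = (∂F_i/∂u) du + (∂F_i/∂v) dv.
  For the x component: f_1(F) = -3*v - 6; d F_1 = (0) du + (1) dv
  For the y component: f_2(F) = 2*u^2 + u*v - v - 6; d F_2 = (4*u + v) du + (u + 2) dv
  For the z component: f_3(F) = 2*u*v - 4*v^2 - v - 6; d F_3 = (-v) du + (-u + 4*v - 1) dv
Combining and collecting du, dv coefficients:
  coeff of du: 8*u^3 + 6*u^2*v - u*v^2 - 4*u*v - 24*u + 4*v^3
  coeff of dv: 2*u^3 - u^2*v + 4*u^2 + 12*u*v^2 - 16*v^3 - 28*v - 12
F^* omega = (8*u^3 + 6*u^2*v - u*v^2 - 4*u*v - 24*u + 4*v^3) du + (2*u^3 - u^2*v + 4*u^2 + 12*u*v^2 - 16*v^3 - 28*v - 12) dv.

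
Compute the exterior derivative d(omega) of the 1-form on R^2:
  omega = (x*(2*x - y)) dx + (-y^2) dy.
d(omega) = (x) dx ∧ dy

For a 1-form omega = sum_i f_i dx_i, the exterior derivative is
  d(omega) = sum_{i < j} (∂f_j/∂x_i - ∂f_i/∂x_j) dx_i ∧ dx_j.
  coefficient of dx ∧ dy: ∂f_2/∂x - ∂f_1/∂y = ∂(-y^2)/∂x - ∂(x*(2*x - y))/∂y = x
Assembling: d(omega) = (x) dx ∧ dy.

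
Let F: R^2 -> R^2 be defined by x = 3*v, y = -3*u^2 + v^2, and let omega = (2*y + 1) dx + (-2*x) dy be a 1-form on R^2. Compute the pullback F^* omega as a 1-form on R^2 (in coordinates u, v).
F^* omega = (36*u*v) du + (-18*u^2 - 6*v^2 + 3) dv

Using F^*(f dg) = (f ∘ F) d(g ∘ F), substitute each coordinate x_i by F_i(u, v) in f_i, and replace dx_i by d F_i = (∂F_i/∂u) du + (∂F_i/∂v) dv.
  For the x component: f_1(F) = -6*u^2 + 2*v^2 + 1; d F_1 = (0) du + (3) dv
  For the y component: f_2(F) = -6*v; d F_2 = (-6*u) du + (2*v) dv
Combining and collecting du, dv coefficients:
  coeff of du: 36*u*v
  coeff of dv: -18*u^2 - 6*v^2 + 3
F^* omega = (36*u*v) du + (-18*u^2 - 6*v^2 + 3) dv.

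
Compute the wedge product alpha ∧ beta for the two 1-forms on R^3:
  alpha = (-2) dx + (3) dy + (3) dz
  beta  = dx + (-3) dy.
alpha ∧ beta = (3) dx ∧ dy + (-3) dx ∧ dz + (9) dy ∧ dz

Distribute the wedge, using dx_i ∧ dx_j = -dx_j ∧ dx_i and dx_i ∧ dx_i = 0. For each pair (i, j) with i < j, the coefficient of dx_i ∧ dx_j in alpha ∧ beta is (alpha_i * beta_j - alpha_j * beta_i). Collecting: alpha ∧ beta = (3) dx ∧ dy + (-3) dx ∧ dz + (9) dy ∧ dz.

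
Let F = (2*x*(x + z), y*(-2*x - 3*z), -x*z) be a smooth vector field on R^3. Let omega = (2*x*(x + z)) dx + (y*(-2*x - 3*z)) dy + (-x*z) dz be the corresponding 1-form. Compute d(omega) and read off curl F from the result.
d(omega) = (3*y) dy ∧ dz + (2*x + z) dz ∧ dx + (-2*y) dx ∧ dy; curl F = (3*y, 2*x + z, -2*y)

d omega = sum_{i<j} (∂f_j/∂x_i - ∂f_i/∂x_j) dx_i ∧ dx_j. Under the identification (dy ∧ dz, dz ∧ dx, dx ∧ dy) ↔ (e_x, e_y, e_z), the coefficients are exactly the components of curl F. Compute:
  ∂R/∂y - ∂Q/∂z = (0) - (-3*y) = 3*y
  ∂P/∂z - ∂R/∂x = (2*x) - (-z) = 2*x + z
  ∂Q/∂x - ∂P/∂y = (-2*y) - (0) = -2*y.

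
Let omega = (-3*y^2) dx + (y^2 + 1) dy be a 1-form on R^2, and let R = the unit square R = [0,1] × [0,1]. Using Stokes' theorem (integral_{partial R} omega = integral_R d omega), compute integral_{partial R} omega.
integral_(partial R) omega = 3

Stokes: integral_partial_R omega = integral_R d omega with d omega = (∂Q/∂x - ∂P/∂y) dx ∧ dy.
  ∂Q/∂x = 0
  ∂P/∂y = -6*y
  integrand = ∂Q/∂x - ∂P/∂y = 6*y.
Integrating over R: integral_0^1 integral_0^1 (6*y) dx dy = 3.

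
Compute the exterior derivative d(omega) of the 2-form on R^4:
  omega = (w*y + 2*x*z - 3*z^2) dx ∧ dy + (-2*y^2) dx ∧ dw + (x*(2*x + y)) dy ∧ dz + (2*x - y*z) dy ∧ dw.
d(omega) = (6*x + y - 6*z) dx ∧ dy ∧ dz + (5*y + 2) dx ∧ dy ∧ dw + (y) dy ∧ dz ∧ dw

For a 2-form omega = sum_{i<j} g_{ij} dx_i ∧ dx_j, the exterior derivative is
  d(omega) = sum_{i<j} d(g_{ij}) ∧ dx_i ∧ dx_j = sum_{i<j, k} (∂g_{ij}/∂x_k) dx_k ∧ dx_i ∧ dx_j.
Expand each term, using dx_k ∧ dx_i ∧ dx_j = sgn(permutation) dx_{(a)} ∧ dx_{(b)} ∧ dx_{(c)} with (a < b < c) sorted:
  d(w*y + 2*x*z - 3*z^2) includes (∂/∂z)(w*y + 2*x*z - 3*z^2) dz = (2*x - 6*z) dz, which multiplied by dx ∧ dy gives (2*x - 6*z) dx ∧ dy ∧ dz
  d(w*y + 2*x*z - 3*z^2) includes (∂/∂w)(w*y + 2*x*z - 3*z^2) dw = (y) dw, which multiplied by dx ∧ dy gives (y) dx ∧ dy ∧ dw
  d(-2*y^2) includes (∂/∂y)(-2*y^2) dy = (-4*y) dy, which multiplied by dx ∧ dw gives (4*y) dx ∧ dy ∧ dw
  d(x*(2*x + y)) includes (∂/∂x)(x*(2*x + y)) dx = (4*x + y) dx, which multiplied by dy ∧ dz gives (4*x + y) dx ∧ dy ∧ dz
  d(2*x - y*z) includes (∂/∂x)(2*x - y*z) dx = (2) dx, which multiplied by dy ∧ dw gives (2) dx ∧ dy ∧ dw
  d(2*x - y*z) includes (∂/∂z)(2*x - y*z) dz = (-y) dz, which multiplied by dy ∧ dw gives (y) dy ∧ dz ∧ dw
Collecting like 3-forms: d(omega) = (6*x + y - 6*z) dx ∧ dy ∧ dz + (5*y + 2) dx ∧ dy ∧ dw + (y) dy ∧ dz ∧ dw.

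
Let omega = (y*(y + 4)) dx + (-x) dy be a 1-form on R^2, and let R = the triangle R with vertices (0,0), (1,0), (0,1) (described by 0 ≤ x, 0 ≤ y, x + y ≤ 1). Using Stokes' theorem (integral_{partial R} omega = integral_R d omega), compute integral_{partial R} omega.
integral_(partial R) omega = -17/6

Stokes: integral_partial_R omega = integral_R d omega with d omega = (∂Q/∂x - ∂P/∂y) dx ∧ dy.
  ∂Q/∂x = -1
  ∂P/∂y = 2*y + 4
  integrand = ∂Q/∂x - ∂P/∂y = -2*y - 5.
Integrating over R: integral_0^1 integral_0^{1-x} (-2*y - 5) dy dx = -17/6.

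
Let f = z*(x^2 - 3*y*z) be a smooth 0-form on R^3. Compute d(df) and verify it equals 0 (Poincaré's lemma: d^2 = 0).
d(df) = 0

Step 1: df = sum_i (∂f/∂x_i) dx_i = (2*x*z) dx + (-3*z^2) dy + (x^2 - 6*y*z) dz.
Step 2: Apply d again. Using the 1-form formula, the coefficient of dx ∧ dy in d(df) is ∂^2 f/∂x ∂y - ∂^2 f/∂y ∂x = (0) - (0) = 0 (equality of mixed partials for smooth f).
Similarly for dx ∧ dz and dy ∧ dz — all coefficients vanish. So d(df) = 0.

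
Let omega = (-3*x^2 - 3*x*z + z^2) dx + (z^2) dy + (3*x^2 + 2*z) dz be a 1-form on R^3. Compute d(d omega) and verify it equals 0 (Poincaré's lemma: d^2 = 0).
d(d omega) = 0

Step 1: d omega = sum_{i<j} (∂f_j/∂x_i - ∂f_i/∂x_j) dx_i ∧ dx_j:
  coeff of dx ∧ dy: 0
  coeff of dx ∧ dz: 9*x - 2*z
  coeff of dy ∧ dz: -2*z
Step 2: Apply d again to each 2-form coefficient. The only possible 3-form in R^3 is dx ∧ dy ∧ dz, with coefficient
  ∂(coeff of dy∧dz)/∂x - ∂(coeff of dx∧dz)/∂y + ∂(coeff of dx∧dy)/∂z
  = ∂/∂x (-2*z) - ∂/∂y (9*x - 2*z) + ∂/∂z (0).
Each of these terms simplifies to sums of mixed partials that cancel in pairs. The result is 0 (by equality of mixed partials for smooth functions — Schwarz / Clairaut).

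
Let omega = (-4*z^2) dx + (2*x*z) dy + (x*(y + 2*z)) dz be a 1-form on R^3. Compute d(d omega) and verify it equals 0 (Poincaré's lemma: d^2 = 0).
d(d omega) = 0

Step 1: d omega = sum_{i<j} (∂f_j/∂x_i - ∂f_i/∂x_j) dx_i ∧ dx_j:
  coeff of dx ∧ dy: 2*z
  coeff of dx ∧ dz: y + 10*z
  coeff of dy ∧ dz: -x
Step 2: Apply d again to each 2-form coefficient. The only possible 3-form in R^3 is dx ∧ dy ∧ dz, with coefficient
  ∂(coeff of dy∧dz)/∂x - ∂(coeff of dx∧dz)/∂y + ∂(coeff of dx∧dy)/∂z
  = ∂/∂x (-x) - ∂/∂y (y + 10*z) + ∂/∂z (2*z).
Each of these terms simplifies to sums of mixed partials that cancel in pairs. The result is 0 (by equality of mixed partials for smooth functions — Schwarz / Clairaut).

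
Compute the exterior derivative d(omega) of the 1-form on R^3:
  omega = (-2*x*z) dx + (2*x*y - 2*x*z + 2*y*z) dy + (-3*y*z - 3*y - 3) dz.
d(omega) = (2*y - 2*z) dx ∧ dy + (2*x) dx ∧ dz + (2*x - 2*y - 3*z - 3) dy ∧ dz

For a 1-form omega = sum_i f_i dx_i, the exterior derivative is
  d(omega) = sum_{i < j} (∂f_j/∂x_i - ∂f_i/∂x_j) dx_i ∧ dx_j.
  coefficient of dx ∧ dy: ∂f_2/∂x - ∂f_1/∂y = ∂(2*x*y - 2*x*z + 2*y*z)/∂x - ∂(-2*x*z)/∂y = 2*y - 2*z
  coefficient of dx ∧ dz: ∂f_3/∂x - ∂f_1/∂z = ∂(-3*y*z - 3*y - 3)/∂x - ∂(-2*x*z)/∂z = 2*x
  coefficient of dy ∧ dz: ∂f_3/∂y - ∂f_2/∂z = ∂(-3*y*z - 3*y - 3)/∂y - ∂(2*x*y - 2*x*z + 2*y*z)/∂z = 2*x - 2*y - 3*z - 3
Assembling: d(omega) = (2*y - 2*z) dx ∧ dy + (2*x) dx ∧ dz + (2*x - 2*y - 3*z - 3) dy ∧ dz.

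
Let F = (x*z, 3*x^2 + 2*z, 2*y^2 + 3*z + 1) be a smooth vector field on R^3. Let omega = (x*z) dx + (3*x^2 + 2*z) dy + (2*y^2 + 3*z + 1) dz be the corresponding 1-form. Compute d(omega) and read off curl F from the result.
d(omega) = (4*y - 2) dy ∧ dz + (x) dz ∧ dx + (6*x) dx ∧ dy; curl F = (4*y - 2, x, 6*x)

d omega = sum_{i<j} (∂f_j/∂x_i - ∂f_i/∂x_j) dx_i ∧ dx_j. Under the identification (dy ∧ dz, dz ∧ dx, dx ∧ dy) ↔ (e_x, e_y, e_z), the coefficients are exactly the components of curl F. Compute:
  ∂R/∂y - ∂Q/∂z = (4*y) - (2) = 4*y - 2
  ∂P/∂z - ∂R/∂x = (x) - (0) = x
  ∂Q/∂x - ∂P/∂y = (6*x) - (0) = 6*x.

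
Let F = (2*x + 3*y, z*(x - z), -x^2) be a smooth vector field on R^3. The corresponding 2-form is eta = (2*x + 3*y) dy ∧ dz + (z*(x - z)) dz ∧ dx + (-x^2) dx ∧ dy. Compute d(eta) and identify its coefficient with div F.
d(eta) = (2) dx ∧ dy ∧ dz; div F = 2

For a 2-form in R^3 of the form above, applying d gives a 3-form with coefficient ∂P/∂x + ∂Q/∂y + ∂R/∂z:
  ∂P/∂x = 2
  ∂Q/∂y = 0
  ∂R/∂z = 0
Sum = 2, which is exactly div F.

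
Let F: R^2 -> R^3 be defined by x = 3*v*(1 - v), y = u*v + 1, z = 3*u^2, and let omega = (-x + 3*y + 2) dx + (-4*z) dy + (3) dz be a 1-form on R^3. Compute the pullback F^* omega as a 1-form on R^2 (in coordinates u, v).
F^* omega = (6*u*(-2*u*v + 3)) du + (-12*u^3 - 18*u*v^2 + 9*u*v - 18*v^3 + 27*v^2 - 39*v + 15) dv

Using F^*(f dg) = (f ∘ F) d(g ∘ F), substitute each coordinate x_i by F_i(u, v) in f_i, and replace dx_i by d F_i = (∂F_i/∂u) du + (∂F_i/∂v) dv.
  For the x component: f_1(F) = 3*u*v + 3*v^2 - 3*v + 5; d F_1 = (0) du + (3 - 6*v) dv
  For the y component: f_2(F) = -12*u^2; d F_2 = (v) du + (u) dv
  For the z component: f_3(F) = 3; d F_3 = (6*u) du + (0) dv
Combining and collecting du, dv coefficients:
  coeff of du: 6*u*(-2*u*v + 3)
  coeff of dv: -12*u^3 - 18*u*v^2 + 9*u*v - 18*v^3 + 27*v^2 - 39*v + 15
F^* omega = (6*u*(-2*u*v + 3)) du + (-12*u^3 - 18*u*v^2 + 9*u*v - 18*v^3 + 27*v^2 - 39*v + 15) dv.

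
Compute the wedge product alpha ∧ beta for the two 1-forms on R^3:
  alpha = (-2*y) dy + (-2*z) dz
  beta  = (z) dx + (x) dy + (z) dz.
alpha ∧ beta = (2*y*z) dx ∧ dy + (2*z*(x - y)) dy ∧ dz + (2*z^2) dx ∧ dz

Distribute the wedge, using dx_i ∧ dx_j = -dx_j ∧ dx_i and dx_i ∧ dx_i = 0. For each pair (i, j) with i < j, the coefficient of dx_i ∧ dx_j in alpha ∧ beta is (alpha_i * beta_j - alpha_j * beta_i). Collecting: alpha ∧ beta = (2*y*z) dx ∧ dy + (2*z*(x - y)) dy ∧ dz + (2*z^2) dx ∧ dz.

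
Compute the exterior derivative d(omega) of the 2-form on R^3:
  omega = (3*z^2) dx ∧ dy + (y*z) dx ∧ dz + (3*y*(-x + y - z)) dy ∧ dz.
d(omega) = (-3*y + 5*z) dx ∧ dy ∧ dz

For a 2-form omega = sum_{i<j} g_{ij} dx_i ∧ dx_j, the exterior derivative is
  d(omega) = sum_{i<j} d(g_{ij}) ∧ dx_i ∧ dx_j = sum_{i<j, k} (∂g_{ij}/∂x_k) dx_k ∧ dx_i ∧ dx_j.
Expand each term, using dx_k ∧ dx_i ∧ dx_j = sgn(permutation) dx_{(a)} ∧ dx_{(b)} ∧ dx_{(c)} with (a < b < c) sorted:
  d(3*z^2) includes (∂/∂z)(3*z^2) dz = (6*z) dz, which multiplied by dx ∧ dy gives (6*z) dx ∧ dy ∧ dz
  d(y*z) includes (∂/∂y)(y*z) dy = (z) dy, which multiplied by dx ∧ dz gives (-z) dx ∧ dy ∧ dz
  d(3*y*(-x + y - z)) includes (∂/∂x)(3*y*(-x + y - z)) dx = (-3*y) dx, which multiplied by dy ∧ dz gives (-3*y) dx ∧ dy ∧ dz
Collecting like 3-forms: d(omega) = (-3*y + 5*z) dx ∧ dy ∧ dz.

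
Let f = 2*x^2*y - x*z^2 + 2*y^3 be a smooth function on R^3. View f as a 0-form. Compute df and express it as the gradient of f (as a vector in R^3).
df = (4*x*y - z^2) dx + (2*x^2 + 6*y^2) dy + (-2*x*z) dz; grad f = (4*x*y - z^2, 2*x^2 + 6*y^2, -2*x*z)

For a 0-form f, d f = (∂f/∂x) dx + (∂f/∂y) dy + (∂f/∂z) dz. The components of the vector representation are exactly the entries of grad f in Cartesian coordinates:
  ∂f/∂x = 4*x*y - z^2
  ∂f/∂y = 2*x^2 + 6*y^2
  ∂f/∂z = -2*x*z.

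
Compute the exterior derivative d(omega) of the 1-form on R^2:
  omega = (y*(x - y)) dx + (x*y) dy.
d(omega) = (-x + 3*y) dx ∧ dy

For a 1-form omega = sum_i f_i dx_i, the exterior derivative is
  d(omega) = sum_{i < j} (∂f_j/∂x_i - ∂f_i/∂x_j) dx_i ∧ dx_j.
  coefficient of dx ∧ dy: ∂f_2/∂x - ∂f_1/∂y = ∂(x*y)/∂x - ∂(y*(x - y))/∂y = -x + 3*y
Assembling: d(omega) = (-x + 3*y) dx ∧ dy.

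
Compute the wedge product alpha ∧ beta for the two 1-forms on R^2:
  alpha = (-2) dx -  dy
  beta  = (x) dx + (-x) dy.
alpha ∧ beta = (3*x) dx ∧ dy

Distribute the wedge, using dx_i ∧ dx_j = -dx_j ∧ dx_i and dx_i ∧ dx_i = 0. For each pair (i, j) with i < j, the coefficient of dx_i ∧ dx_j in alpha ∧ beta is (alpha_i * beta_j - alpha_j * beta_i). Collecting: alpha ∧ beta = (3*x) dx ∧ dy.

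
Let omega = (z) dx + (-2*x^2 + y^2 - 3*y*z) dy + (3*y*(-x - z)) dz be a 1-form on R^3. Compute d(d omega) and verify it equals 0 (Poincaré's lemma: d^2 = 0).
d(d omega) = 0

Step 1: d omega = sum_{i<j} (∂f_j/∂x_i - ∂f_i/∂x_j) dx_i ∧ dx_j:
  coeff of dx ∧ dy: -4*x
  coeff of dx ∧ dz: -3*y - 1
  coeff of dy ∧ dz: -3*x + 3*y - 3*z
Step 2: Apply d again to each 2-form coefficient. The only possible 3-form in R^3 is dx ∧ dy ∧ dz, with coefficient
  ∂(coeff of dy∧dz)/∂x - ∂(coeff of dx∧dz)/∂y + ∂(coeff of dx∧dy)/∂z
  = ∂/∂x (-3*x + 3*y - 3*z) - ∂/∂y (-3*y - 1) + ∂/∂z (-4*x).
Each of these terms simplifies to sums of mixed partials that cancel in pairs. The result is 0 (by equality of mixed partials for smooth functions — Schwarz / Clairaut).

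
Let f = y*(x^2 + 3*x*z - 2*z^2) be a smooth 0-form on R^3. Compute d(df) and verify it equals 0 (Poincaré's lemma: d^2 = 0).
d(df) = 0

Step 1: df = sum_i (∂f/∂x_i) dx_i = (y*(2*x + 3*z)) dx + (x^2 + 3*x*z - 2*z^2) dy + (y*(3*x - 4*z)) dz.
Step 2: Apply d again. Using the 1-form formula, the coefficient of dx ∧ dy in d(df) is ∂^2 f/∂x ∂y - ∂^2 f/∂y ∂x = (2*x + 3*z) - (2*x + 3*z) = 0 (equality of mixed partials for smooth f).
Similarly for dx ∧ dz and dy ∧ dz — all coefficients vanish. So d(df) = 0.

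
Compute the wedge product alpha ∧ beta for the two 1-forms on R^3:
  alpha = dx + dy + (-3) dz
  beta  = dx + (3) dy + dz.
alpha ∧ beta = (2) dx ∧ dy + (4) dx ∧ dz + (10) dy ∧ dz

Distribute the wedge, using dx_i ∧ dx_j = -dx_j ∧ dx_i and dx_i ∧ dx_i = 0. For each pair (i, j) with i < j, the coefficient of dx_i ∧ dx_j in alpha ∧ beta is (alpha_i * beta_j - alpha_j * beta_i). Collecting: alpha ∧ beta = (2) dx ∧ dy + (4) dx ∧ dz + (10) dy ∧ dz.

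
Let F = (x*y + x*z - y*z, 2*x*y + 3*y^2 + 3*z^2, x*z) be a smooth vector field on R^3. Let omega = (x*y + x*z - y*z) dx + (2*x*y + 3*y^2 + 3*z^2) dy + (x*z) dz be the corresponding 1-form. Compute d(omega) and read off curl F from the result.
d(omega) = (-6*z) dy ∧ dz + (x - y - z) dz ∧ dx + (-x + 2*y + z) dx ∧ dy; curl F = (-6*z, x - y - z, -x + 2*y + z)

d omega = sum_{i<j} (∂f_j/∂x_i - ∂f_i/∂x_j) dx_i ∧ dx_j. Under the identification (dy ∧ dz, dz ∧ dx, dx ∧ dy) ↔ (e_x, e_y, e_z), the coefficients are exactly the components of curl F. Compute:
  ∂R/∂y - ∂Q/∂z = (0) - (6*z) = -6*z
  ∂P/∂z - ∂R/∂x = (x - y) - (z) = x - y - z
  ∂Q/∂x - ∂P/∂y = (2*y) - (x - z) = -x + 2*y + z.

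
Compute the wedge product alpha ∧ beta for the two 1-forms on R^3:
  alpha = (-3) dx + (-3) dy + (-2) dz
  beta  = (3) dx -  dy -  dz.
alpha ∧ beta = (12) dx ∧ dy + (9) dx ∧ dz + (1) dy ∧ dz

Distribute the wedge, using dx_i ∧ dx_j = -dx_j ∧ dx_i and dx_i ∧ dx_i = 0. For each pair (i, j) with i < j, the coefficient of dx_i ∧ dx_j in alpha ∧ beta is (alpha_i * beta_j - alpha_j * beta_i). Collecting: alpha ∧ beta = (12) dx ∧ dy + (9) dx ∧ dz + (1) dy ∧ dz.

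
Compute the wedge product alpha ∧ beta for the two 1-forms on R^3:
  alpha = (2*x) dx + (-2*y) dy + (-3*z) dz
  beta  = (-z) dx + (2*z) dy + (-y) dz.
alpha ∧ beta = (2*z*(2*x - y)) dx ∧ dy + (-2*x*y - 3*z^2) dx ∧ dz + (2*y^2 + 6*z^2) dy ∧ dz

Distribute the wedge, using dx_i ∧ dx_j = -dx_j ∧ dx_i and dx_i ∧ dx_i = 0. For each pair (i, j) with i < j, the coefficient of dx_i ∧ dx_j in alpha ∧ beta is (alpha_i * beta_j - alpha_j * beta_i). Collecting: alpha ∧ beta = (2*z*(2*x - y)) dx ∧ dy + (-2*x*y - 3*z^2) dx ∧ dz + (2*y^2 + 6*z^2) dy ∧ dz.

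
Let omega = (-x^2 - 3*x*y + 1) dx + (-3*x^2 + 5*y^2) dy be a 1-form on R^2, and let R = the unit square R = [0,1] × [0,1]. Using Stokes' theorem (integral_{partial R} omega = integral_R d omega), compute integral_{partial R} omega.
integral_(partial R) omega = -3/2

Stokes: integral_partial_R omega = integral_R d omega with d omega = (∂Q/∂x - ∂P/∂y) dx ∧ dy.
  ∂Q/∂x = -6*x
  ∂P/∂y = -3*x
  integrand = ∂Q/∂x - ∂P/∂y = -3*x.
Integrating over R: integral_0^1 integral_0^1 (-3*x) dx dy = -3/2.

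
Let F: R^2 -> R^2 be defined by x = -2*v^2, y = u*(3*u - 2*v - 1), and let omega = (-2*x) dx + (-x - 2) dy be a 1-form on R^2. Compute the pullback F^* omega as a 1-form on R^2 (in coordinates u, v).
F^* omega = (12*u*v^2 - 12*u - 4*v^3 - 2*v^2 + 4*v + 2) du + (-4*u*v^2 + 4*u - 16*v^3) dv

Using F^*(f dg) = (f ∘ F) d(g ∘ F), substitute each coordinate x_i by F_i(u, v) in f_i, and replace dx_i by d F_i = (∂F_i/∂u) du + (∂F_i/∂v) dv.
  For the x component: f_1(F) = 4*v^2; d F_1 = (0) du + (-4*v) dv
  For the y component: f_2(F) = 2*v^2 - 2; d F_2 = (6*u - 2*v - 1) du + (-2*u) dv
Combining and collecting du, dv coefficients:
  coeff of du: 12*u*v^2 - 12*u - 4*v^3 - 2*v^2 + 4*v + 2
  coeff of dv: -4*u*v^2 + 4*u - 16*v^3
F^* omega = (12*u*v^2 - 12*u - 4*v^3 - 2*v^2 + 4*v + 2) du + (-4*u*v^2 + 4*u - 16*v^3) dv.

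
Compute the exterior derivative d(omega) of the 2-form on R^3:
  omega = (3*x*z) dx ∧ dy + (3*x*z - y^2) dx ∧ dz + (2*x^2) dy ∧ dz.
d(omega) = (7*x + 2*y) dx ∧ dy ∧ dz

For a 2-form omega = sum_{i<j} g_{ij} dx_i ∧ dx_j, the exterior derivative is
  d(omega) = sum_{i<j} d(g_{ij}) ∧ dx_i ∧ dx_j = sum_{i<j, k} (∂g_{ij}/∂x_k) dx_k ∧ dx_i ∧ dx_j.
Expand each term, using dx_k ∧ dx_i ∧ dx_j = sgn(permutation) dx_{(a)} ∧ dx_{(b)} ∧ dx_{(c)} with (a < b < c) sorted:
  d(3*x*z) includes (∂/∂z)(3*x*z) dz = (3*x) dz, which multiplied by dx ∧ dy gives (3*x) dx ∧ dy ∧ dz
  d(3*x*z - y^2) includes (∂/∂y)(3*x*z - y^2) dy = (-2*y) dy, which multiplied by dx ∧ dz gives (2*y) dx ∧ dy ∧ dz
  d(2*x^2) includes (∂/∂x)(2*x^2) dx = (4*x) dx, which multiplied by dy ∧ dz gives (4*x) dx ∧ dy ∧ dz
Collecting like 3-forms: d(omega) = (7*x + 2*y) dx ∧ dy ∧ dz.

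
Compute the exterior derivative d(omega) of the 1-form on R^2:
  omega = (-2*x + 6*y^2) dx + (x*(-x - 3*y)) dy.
d(omega) = (-2*x - 15*y) dx ∧ dy

For a 1-form omega = sum_i f_i dx_i, the exterior derivative is
  d(omega) = sum_{i < j} (∂f_j/∂x_i - ∂f_i/∂x_j) dx_i ∧ dx_j.
  coefficient of dx ∧ dy: ∂f_2/∂x - ∂f_1/∂y = ∂(x*(-x - 3*y))/∂x - ∂(-2*x + 6*y^2)/∂y = -2*x - 15*y
Assembling: d(omega) = (-2*x - 15*y) dx ∧ dy.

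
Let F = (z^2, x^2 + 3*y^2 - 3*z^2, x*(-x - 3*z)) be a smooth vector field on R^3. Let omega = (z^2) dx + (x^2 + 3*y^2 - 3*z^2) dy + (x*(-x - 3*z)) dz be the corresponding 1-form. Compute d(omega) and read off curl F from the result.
d(omega) = (6*z) dy ∧ dz + (2*x + 5*z) dz ∧ dx + (2*x) dx ∧ dy; curl F = (6*z, 2*x + 5*z, 2*x)

d omega = sum_{i<j} (∂f_j/∂x_i - ∂f_i/∂x_j) dx_i ∧ dx_j. Under the identification (dy ∧ dz, dz ∧ dx, dx ∧ dy) ↔ (e_x, e_y, e_z), the coefficients are exactly the components of curl F. Compute:
  ∂R/∂y - ∂Q/∂z = (0) - (-6*z) = 6*z
  ∂P/∂z - ∂R/∂x = (2*z) - (-2*x - 3*z) = 2*x + 5*z
  ∂Q/∂x - ∂P/∂y = (2*x) - (0) = 2*x.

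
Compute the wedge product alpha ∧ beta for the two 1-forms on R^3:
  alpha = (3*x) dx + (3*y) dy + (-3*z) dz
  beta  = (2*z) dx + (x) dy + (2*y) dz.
alpha ∧ beta = (3*x^2 - 6*y*z) dx ∧ dy + (6*x*y + 6*z^2) dx ∧ dz + (3*x*z + 6*y^2) dy ∧ dz

Distribute the wedge, using dx_i ∧ dx_j = -dx_j ∧ dx_i and dx_i ∧ dx_i = 0. For each pair (i, j) with i < j, the coefficient of dx_i ∧ dx_j in alpha ∧ beta is (alpha_i * beta_j - alpha_j * beta_i). Collecting: alpha ∧ beta = (3*x^2 - 6*y*z) dx ∧ dy + (6*x*y + 6*z^2) dx ∧ dz + (3*x*z + 6*y^2) dy ∧ dz.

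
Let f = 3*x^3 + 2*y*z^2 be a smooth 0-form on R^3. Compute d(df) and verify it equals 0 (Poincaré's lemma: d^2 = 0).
d(df) = 0

Step 1: df = sum_i (∂f/∂x_i) dx_i = (9*x^2) dx + (2*z^2) dy + (4*y*z) dz.
Step 2: Apply d again. Using the 1-form formula, the coefficient of dx ∧ dy in d(df) is ∂^2 f/∂x ∂y - ∂^2 f/∂y ∂x = (0) - (0) = 0 (equality of mixed partials for smooth f).
Similarly for dx ∧ dz and dy ∧ dz — all coefficients vanish. So d(df) = 0.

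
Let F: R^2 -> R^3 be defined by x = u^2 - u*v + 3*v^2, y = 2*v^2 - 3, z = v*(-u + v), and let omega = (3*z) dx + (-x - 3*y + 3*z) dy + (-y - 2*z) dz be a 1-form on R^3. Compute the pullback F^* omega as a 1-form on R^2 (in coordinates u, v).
F^* omega = (v*(-6*u^2 + 7*u*v + v^2 - 3)) du + (-3*u^2*v - 21*u*v^2 - 3*u - 14*v^3 + 42*v) dv

Using F^*(f dg) = (f ∘ F) d(g ∘ F), substitute each coordinate x_i by F_i(u, v) in f_i, and replace dx_i by d F_i = (∂F_i/∂u) du + (∂F_i/∂v) dv.
  For the x component: f_1(F) = 3*v*(-u + v); d F_1 = (2*u - v) du + (-u + 6*v) dv
  For the y component: f_2(F) = -u^2 - 2*u*v - 6*v^2 + 9; d F_2 = (0) du + (4*v) dv
  For the z component: f_3(F) = 2*u*v - 4*v^2 + 3; d F_3 = (-v) du + (-u + 2*v) dv
Combining and collecting du, dv coefficients:
  coeff of du: v*(-6*u^2 + 7*u*v + v^2 - 3)
  coeff of dv: -3*u^2*v - 21*u*v^2 - 3*u - 14*v^3 + 42*v
F^* omega = (v*(-6*u^2 + 7*u*v + v^2 - 3)) du + (-3*u^2*v - 21*u*v^2 - 3*u - 14*v^3 + 42*v) dv.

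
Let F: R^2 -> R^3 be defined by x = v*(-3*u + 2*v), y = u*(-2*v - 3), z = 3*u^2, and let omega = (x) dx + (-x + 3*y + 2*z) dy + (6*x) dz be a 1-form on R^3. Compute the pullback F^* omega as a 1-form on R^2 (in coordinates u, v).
F^* omega = (-120*u^2*v - 18*u^2 + 87*u*v^2 + 27*u*v + 27*u - 2*v^3 + 6*v^2) du + (-12*u^3 + 15*u^2*v + 18*u^2 - 14*u*v^2 + 8*v^3) dv

Using F^*(f dg) = (f ∘ F) d(g ∘ F), substitute each coordinate x_i by F_i(u, v) in f_i, and replace dx_i by d F_i = (∂F_i/∂u) du + (∂F_i/∂v) dv.
  For the x component: f_1(F) = v*(-3*u + 2*v); d F_1 = (-3*v) du + (-3*u + 4*v) dv
  For the y component: f_2(F) = 6*u^2 - 3*u*v - 9*u - 2*v^2; d F_2 = (-2*v - 3) du + (-2*u) dv
  For the z component: f_3(F) = 6*v*(-3*u + 2*v); d F_3 = (6*u) du + (0) dv
Combining and collecting du, dv coefficients:
  coeff of du: -120*u^2*v - 18*u^2 + 87*u*v^2 + 27*u*v + 27*u - 2*v^3 + 6*v^2
  coeff of dv: -12*u^3 + 15*u^2*v + 18*u^2 - 14*u*v^2 + 8*v^3
F^* omega = (-120*u^2*v - 18*u^2 + 87*u*v^2 + 27*u*v + 27*u - 2*v^3 + 6*v^2) du + (-12*u^3 + 15*u^2*v + 18*u^2 - 14*u*v^2 + 8*v^3) dv.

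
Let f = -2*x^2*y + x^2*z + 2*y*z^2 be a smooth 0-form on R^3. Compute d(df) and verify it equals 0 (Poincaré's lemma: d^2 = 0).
d(df) = 0

Step 1: df = sum_i (∂f/∂x_i) dx_i = (2*x*(-2*y + z)) dx + (-2*x^2 + 2*z^2) dy + (x^2 + 4*y*z) dz.
Step 2: Apply d again. Using the 1-form formula, the coefficient of dx ∧ dy in d(df) is ∂^2 f/∂x ∂y - ∂^2 f/∂y ∂x = (-4*x) - (-4*x) = 0 (equality of mixed partials for smooth f).
Similarly for dx ∧ dz and dy ∧ dz — all coefficients vanish. So d(df) = 0.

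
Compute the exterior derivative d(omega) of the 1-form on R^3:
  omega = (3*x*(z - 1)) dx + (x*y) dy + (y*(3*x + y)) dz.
d(omega) = (y) dx ∧ dy + (-3*x + 3*y) dx ∧ dz + (3*x + 2*y) dy ∧ dz

For a 1-form omega = sum_i f_i dx_i, the exterior derivative is
  d(omega) = sum_{i < j} (∂f_j/∂x_i - ∂f_i/∂x_j) dx_i ∧ dx_j.
  coefficient of dx ∧ dy: ∂f_2/∂x - ∂f_1/∂y = ∂(x*y)/∂x - ∂(3*x*(z - 1))/∂y = y
  coefficient of dx ∧ dz: ∂f_3/∂x - ∂f_1/∂z = ∂(y*(3*x + y))/∂x - ∂(3*x*(z - 1))/∂z = -3*x + 3*y
  coefficient of dy ∧ dz: ∂f_3/∂y - ∂f_2/∂z = ∂(y*(3*x + y))/∂y - ∂(x*y)/∂z = 3*x + 2*y
Assembling: d(omega) = (y) dx ∧ dy + (-3*x + 3*y) dx ∧ dz + (3*x + 2*y) dy ∧ dz.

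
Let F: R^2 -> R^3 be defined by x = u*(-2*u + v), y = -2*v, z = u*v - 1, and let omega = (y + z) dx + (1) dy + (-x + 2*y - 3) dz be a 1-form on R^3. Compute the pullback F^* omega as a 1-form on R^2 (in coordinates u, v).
F^* omega = (-2*u^2*v + 8*u*v + 4*u - 6*v^2 - 4*v) du + (2*u^3 - 6*u*v - 4*u - 2) dv

Using F^*(f dg) = (f ∘ F) d(g ∘ F), substitute each coordinate x_i by F_i(u, v) in f_i, and replace dx_i by d F_i = (∂F_i/∂u) du + (∂F_i/∂v) dv.
  For the x component: f_1(F) = u*v - 2*v - 1; d F_1 = (-4*u + v) du + (u) dv
  For the y component: f_2(F) = 1; d F_2 = (0) du + (-2) dv
  For the z component: f_3(F) = 2*u^2 - u*v - 4*v - 3; d F_3 = (v) du + (u) dv
Combining and collecting du, dv coefficients:
  coeff of du: -2*u^2*v + 8*u*v + 4*u - 6*v^2 - 4*v
  coeff of dv: 2*u^3 - 6*u*v - 4*u - 2
F^* omega = (-2*u^2*v + 8*u*v + 4*u - 6*v^2 - 4*v) du + (2*u^3 - 6*u*v - 4*u - 2) dv.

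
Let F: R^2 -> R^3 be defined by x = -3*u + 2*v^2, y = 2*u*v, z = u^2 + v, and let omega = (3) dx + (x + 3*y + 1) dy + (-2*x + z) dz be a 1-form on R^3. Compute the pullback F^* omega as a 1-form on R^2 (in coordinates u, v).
F^* omega = (2*u^3 + 12*u^2 + 4*u*v^2 - 4*u*v + 4*v^3 + 2*v - 9) du + (12*u^2*v - 5*u^2 + 4*u*v^2 + 8*u - 4*v^2 + 13*v) dv

Using F^*(f dg) = (f ∘ F) d(g ∘ F), substitute each coordinate x_i by F_i(u, v) in f_i, and replace dx_i by d F_i = (∂F_i/∂u) du + (∂F_i/∂v) dv.
  For the x component: f_1(F) = 3; d F_1 = (-3) du + (4*v) dv
  For the y component: f_2(F) = 6*u*v - 3*u + 2*v^2 + 1; d F_2 = (2*v) du + (2*u) dv
  For the z component: f_3(F) = u^2 + 6*u - 4*v^2 + v; d F_3 = (2*u) du + (1) dv
Combining and collecting du, dv coefficients:
  coeff of du: 2*u^3 + 12*u^2 + 4*u*v^2 - 4*u*v + 4*v^3 + 2*v - 9
  coeff of dv: 12*u^2*v - 5*u^2 + 4*u*v^2 + 8*u - 4*v^2 + 13*v
F^* omega = (2*u^3 + 12*u^2 + 4*u*v^2 - 4*u*v + 4*v^3 + 2*v - 9) du + (12*u^2*v - 5*u^2 + 4*u*v^2 + 8*u - 4*v^2 + 13*v) dv.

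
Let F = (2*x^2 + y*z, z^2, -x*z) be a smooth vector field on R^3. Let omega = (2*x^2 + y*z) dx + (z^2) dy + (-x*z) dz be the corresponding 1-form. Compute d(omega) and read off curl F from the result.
d(omega) = (-2*z) dy ∧ dz + (y + z) dz ∧ dx + (-z) dx ∧ dy; curl F = (-2*z, y + z, -z)

d omega = sum_{i<j} (∂f_j/∂x_i - ∂f_i/∂x_j) dx_i ∧ dx_j. Under the identification (dy ∧ dz, dz ∧ dx, dx ∧ dy) ↔ (e_x, e_y, e_z), the coefficients are exactly the components of curl F. Compute:
  ∂R/∂y - ∂Q/∂z = (0) - (2*z) = -2*z
  ∂P/∂z - ∂R/∂x = (y) - (-z) = y + z
  ∂Q/∂x - ∂P/∂y = (0) - (z) = -z.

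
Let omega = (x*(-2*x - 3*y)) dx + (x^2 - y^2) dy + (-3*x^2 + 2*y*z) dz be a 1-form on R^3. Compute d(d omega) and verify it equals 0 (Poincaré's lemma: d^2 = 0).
d(d omega) = 0

Step 1: d omega = sum_{i<j} (∂f_j/∂x_i - ∂f_i/∂x_j) dx_i ∧ dx_j:
  coeff of dx ∧ dy: 5*x
  coeff of dx ∧ dz: -6*x
  coeff of dy ∧ dz: 2*z
Step 2: Apply d again to each 2-form coefficient. The only possible 3-form in R^3 is dx ∧ dy ∧ dz, with coefficient
  ∂(coeff of dy∧dz)/∂x - ∂(coeff of dx∧dz)/∂y + ∂(coeff of dx∧dy)/∂z
  = ∂/∂x (2*z) - ∂/∂y (-6*x) + ∂/∂z (5*x).
Each of these terms simplifies to sums of mixed partials that cancel in pairs. The result is 0 (by equality of mixed partials for smooth functions — Schwarz / Clairaut).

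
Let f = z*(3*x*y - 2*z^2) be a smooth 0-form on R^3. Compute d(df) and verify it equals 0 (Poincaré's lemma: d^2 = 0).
d(df) = 0

Step 1: df = sum_i (∂f/∂x_i) dx_i = (3*y*z) dx + (3*x*z) dy + (3*x*y - 6*z^2) dz.
Step 2: Apply d again. Using the 1-form formula, the coefficient of dx ∧ dy in d(df) is ∂^2 f/∂x ∂y - ∂^2 f/∂y ∂x = (3*z) - (3*z) = 0 (equality of mixed partials for smooth f).
Similarly for dx ∧ dz and dy ∧ dz — all coefficients vanish. So d(df) = 0.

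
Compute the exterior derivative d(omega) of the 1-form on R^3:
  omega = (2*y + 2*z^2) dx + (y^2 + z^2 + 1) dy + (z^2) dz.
d(omega) = (-2) dx ∧ dy + (-4*z) dx ∧ dz + (-2*z) dy ∧ dz

For a 1-form omega = sum_i f_i dx_i, the exterior derivative is
  d(omega) = sum_{i < j} (∂f_j/∂x_i - ∂f_i/∂x_j) dx_i ∧ dx_j.
  coefficient of dx ∧ dy: ∂f_2/∂x - ∂f_1/∂y = ∂(y^2 + z^2 + 1)/∂x - ∂(2*y + 2*z^2)/∂y = -2
  coefficient of dx ∧ dz: ∂f_3/∂x - ∂f_1/∂z = ∂(z^2)/∂x - ∂(2*y + 2*z^2)/∂z = -4*z
  coefficient of dy ∧ dz: ∂f_3/∂y - ∂f_2/∂z = ∂(z^2)/∂y - ∂(y^2 + z^2 + 1)/∂z = -2*z
Assembling: d(omega) = (-2) dx ∧ dy + (-4*z) dx ∧ dz + (-2*z) dy ∧ dz.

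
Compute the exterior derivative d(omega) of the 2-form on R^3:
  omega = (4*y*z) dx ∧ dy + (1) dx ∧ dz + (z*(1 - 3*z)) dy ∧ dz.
d(omega) = (4*y) dx ∧ dy ∧ dz

For a 2-form omega = sum_{i<j} g_{ij} dx_i ∧ dx_j, the exterior derivative is
  d(omega) = sum_{i<j} d(g_{ij}) ∧ dx_i ∧ dx_j = sum_{i<j, k} (∂g_{ij}/∂x_k) dx_k ∧ dx_i ∧ dx_j.
Expand each term, using dx_k ∧ dx_i ∧ dx_j = sgn(permutation) dx_{(a)} ∧ dx_{(b)} ∧ dx_{(c)} with (a < b < c) sorted:
  d(4*y*z) includes (∂/∂z)(4*y*z) dz = (4*y) dz, which multiplied by dx ∧ dy gives (4*y) dx ∧ dy ∧ dz
Collecting like 3-forms: d(omega) = (4*y) dx ∧ dy ∧ dz.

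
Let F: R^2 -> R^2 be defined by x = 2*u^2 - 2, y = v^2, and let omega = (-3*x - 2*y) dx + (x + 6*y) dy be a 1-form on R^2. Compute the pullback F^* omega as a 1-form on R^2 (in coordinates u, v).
F^* omega = (8*u*(-3*u^2 - v^2 + 3)) du + (4*v*(u^2 + 3*v^2 - 1)) dv

Using F^*(f dg) = (f ∘ F) d(g ∘ F), substitute each coordinate x_i by F_i(u, v) in f_i, and replace dx_i by d F_i = (∂F_i/∂u) du + (∂F_i/∂v) dv.
  For the x component: f_1(F) = -6*u^2 - 2*v^2 + 6; d F_1 = (4*u) du + (0) dv
  For the y component: f_2(F) = 2*u^2 + 6*v^2 - 2; d F_2 = (0) du + (2*v) dv
Combining and collecting du, dv coefficients:
  coeff of du: 8*u*(-3*u^2 - v^2 + 3)
  coeff of dv: 4*v*(u^2 + 3*v^2 - 1)
F^* omega = (8*u*(-3*u^2 - v^2 + 3)) du + (4*v*(u^2 + 3*v^2 - 1)) dv.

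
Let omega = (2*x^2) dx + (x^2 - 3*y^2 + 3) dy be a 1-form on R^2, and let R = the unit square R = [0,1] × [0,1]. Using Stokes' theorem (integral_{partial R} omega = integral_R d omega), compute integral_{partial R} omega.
integral_(partial R) omega = 1

Stokes: integral_partial_R omega = integral_R d omega with d omega = (∂Q/∂x - ∂P/∂y) dx ∧ dy.
  ∂Q/∂x = 2*x
  ∂P/∂y = 0
  integrand = ∂Q/∂x - ∂P/∂y = 2*x.
Integrating over R: integral_0^1 integral_0^1 (2*x) dx dy = 1.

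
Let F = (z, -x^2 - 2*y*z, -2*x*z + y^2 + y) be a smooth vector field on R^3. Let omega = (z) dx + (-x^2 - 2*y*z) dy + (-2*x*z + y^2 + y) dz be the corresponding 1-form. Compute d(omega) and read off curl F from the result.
d(omega) = (4*y + 1) dy ∧ dz + (2*z + 1) dz ∧ dx + (-2*x) dx ∧ dy; curl F = (4*y + 1, 2*z + 1, -2*x)

d omega = sum_{i<j} (∂f_j/∂x_i - ∂f_i/∂x_j) dx_i ∧ dx_j. Under the identification (dy ∧ dz, dz ∧ dx, dx ∧ dy) ↔ (e_x, e_y, e_z), the coefficients are exactly the components of curl F. Compute:
  ∂R/∂y - ∂Q/∂z = (2*y + 1) - (-2*y) = 4*y + 1
  ∂P/∂z - ∂R/∂x = (1) - (-2*z) = 2*z + 1
  ∂Q/∂x - ∂P/∂y = (-2*x) - (0) = -2*x.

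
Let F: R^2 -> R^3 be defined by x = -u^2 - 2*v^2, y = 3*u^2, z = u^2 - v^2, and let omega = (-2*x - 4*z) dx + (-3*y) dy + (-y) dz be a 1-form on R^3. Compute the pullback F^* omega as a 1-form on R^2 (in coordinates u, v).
F^* omega = (-56*u^3 - 16*u*v^2) du + (14*u^2*v - 32*v^3) dv

Using F^*(f dg) = (f ∘ F) d(g ∘ F), substitute each coordinate x_i by F_i(u, v) in f_i, and replace dx_i by d F_i = (∂F_i/∂u) du + (∂F_i/∂v) dv.
  For the x component: f_1(F) = -2*u^2 + 8*v^2; d F_1 = (-2*u) du + (-4*v) dv
  For the y component: f_2(F) = -9*u^2; d F_2 = (6*u) du + (0) dv
  For the z component: f_3(F) = -3*u^2; d F_3 = (2*u) du + (-2*v) dv
Combining and collecting du, dv coefficients:
  coeff of du: -56*u^3 - 16*u*v^2
  coeff of dv: 14*u^2*v - 32*v^3
F^* omega = (-56*u^3 - 16*u*v^2) du + (14*u^2*v - 32*v^3) dv.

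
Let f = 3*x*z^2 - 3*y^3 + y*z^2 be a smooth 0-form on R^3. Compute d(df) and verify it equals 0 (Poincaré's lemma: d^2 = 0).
d(df) = 0

Step 1: df = sum_i (∂f/∂x_i) dx_i = (3*z^2) dx + (-9*y^2 + z^2) dy + (2*z*(3*x + y)) dz.
Step 2: Apply d again. Using the 1-form formula, the coefficient of dx ∧ dy in d(df) is ∂^2 f/∂x ∂y - ∂^2 f/∂y ∂x = (0) - (0) = 0 (equality of mixed partials for smooth f).
Similarly for dx ∧ dz and dy ∧ dz — all coefficients vanish. So d(df) = 0.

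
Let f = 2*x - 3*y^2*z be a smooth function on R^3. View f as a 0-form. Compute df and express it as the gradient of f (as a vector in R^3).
df = (2) dx + (-6*y*z) dy + (-3*y^2) dz; grad f = (2, -6*y*z, -3*y^2)

For a 0-form f, d f = (∂f/∂x) dx + (∂f/∂y) dy + (∂f/∂z) dz. The components of the vector representation are exactly the entries of grad f in Cartesian coordinates:
  ∂f/∂x = 2
  ∂f/∂y = -6*y*z
  ∂f/∂z = -3*y^2.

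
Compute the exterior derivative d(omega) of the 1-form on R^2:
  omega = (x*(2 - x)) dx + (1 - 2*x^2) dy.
d(omega) = (-4*x) dx ∧ dy

For a 1-form omega = sum_i f_i dx_i, the exterior derivative is
  d(omega) = sum_{i < j} (∂f_j/∂x_i - ∂f_i/∂x_j) dx_i ∧ dx_j.
  coefficient of dx ∧ dy: ∂f_2/∂x - ∂f_1/∂y = ∂(1 - 2*x^2)/∂x - ∂(x*(2 - x))/∂y = -4*x
Assembling: d(omega) = (-4*x) dx ∧ dy.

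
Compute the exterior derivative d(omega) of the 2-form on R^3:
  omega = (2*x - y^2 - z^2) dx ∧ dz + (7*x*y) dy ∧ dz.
d(omega) = (9*y) dx ∧ dy ∧ dz

For a 2-form omega = sum_{i<j} g_{ij} dx_i ∧ dx_j, the exterior derivative is
  d(omega) = sum_{i<j} d(g_{ij}) ∧ dx_i ∧ dx_j = sum_{i<j, k} (∂g_{ij}/∂x_k) dx_k ∧ dx_i ∧ dx_j.
Expand each term, using dx_k ∧ dx_i ∧ dx_j = sgn(permutation) dx_{(a)} ∧ dx_{(b)} ∧ dx_{(c)} with (a < b < c) sorted:
  d(2*x - y^2 - z^2) includes (∂/∂y)(2*x - y^2 - z^2) dy = (-2*y) dy, which multiplied by dx ∧ dz gives (2*y) dx ∧ dy ∧ dz
  d(7*x*y) includes (∂/∂x)(7*x*y) dx = (7*y) dx, which multiplied by dy ∧ dz gives (7*y) dx ∧ dy ∧ dz
Collecting like 3-forms: d(omega) = (9*y) dx ∧ dy ∧ dz.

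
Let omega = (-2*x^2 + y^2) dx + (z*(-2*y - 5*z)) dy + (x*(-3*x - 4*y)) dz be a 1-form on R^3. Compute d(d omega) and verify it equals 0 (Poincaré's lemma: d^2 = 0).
d(d omega) = 0

Step 1: d omega = sum_{i<j} (∂f_j/∂x_i - ∂f_i/∂x_j) dx_i ∧ dx_j:
  coeff of dx ∧ dy: -2*y
  coeff of dx ∧ dz: -6*x - 4*y
  coeff of dy ∧ dz: -4*x + 2*y + 10*z
Step 2: Apply d again to each 2-form coefficient. The only possible 3-form in R^3 is dx ∧ dy ∧ dz, with coefficient
  ∂(coeff of dy∧dz)/∂x - ∂(coeff of dx∧dz)/∂y + ∂(coeff of dx∧dy)/∂z
  = ∂/∂x (-4*x + 2*y + 10*z) - ∂/∂y (-6*x - 4*y) + ∂/∂z (-2*y).
Each of these terms simplifies to sums of mixed partials that cancel in pairs. The result is 0 (by equality of mixed partials for smooth functions — Schwarz / Clairaut).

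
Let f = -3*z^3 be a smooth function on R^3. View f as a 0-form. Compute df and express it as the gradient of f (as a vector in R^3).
df = (0) dx + (0) dy + (-9*z^2) dz; grad f = (0, 0, -9*z^2)

For a 0-form f, d f = (∂f/∂x) dx + (∂f/∂y) dy + (∂f/∂z) dz. The components of the vector representation are exactly the entries of grad f in Cartesian coordinates:
  ∂f/∂x = 0
  ∂f/∂y = 0
  ∂f/∂z = -9*z^2.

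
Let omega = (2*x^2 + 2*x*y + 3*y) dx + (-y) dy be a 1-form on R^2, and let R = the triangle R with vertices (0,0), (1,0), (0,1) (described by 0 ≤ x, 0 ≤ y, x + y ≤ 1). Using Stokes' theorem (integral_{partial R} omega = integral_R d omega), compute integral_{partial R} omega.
integral_(partial R) omega = -11/6

Stokes: integral_partial_R omega = integral_R d omega with d omega = (∂Q/∂x - ∂P/∂y) dx ∧ dy.
  ∂Q/∂x = 0
  ∂P/∂y = 2*x + 3
  integrand = ∂Q/∂x - ∂P/∂y = -2*x - 3.
Integrating over R: integral_0^1 integral_0^{1-x} (-2*x - 3) dy dx = -11/6.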